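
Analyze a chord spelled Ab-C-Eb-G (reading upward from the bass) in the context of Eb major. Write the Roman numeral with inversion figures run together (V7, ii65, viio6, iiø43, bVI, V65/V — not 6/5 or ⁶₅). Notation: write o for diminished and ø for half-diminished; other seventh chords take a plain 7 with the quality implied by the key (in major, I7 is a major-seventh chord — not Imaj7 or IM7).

IV7

Stacked in thirds the chord is Ab-C-Eb-G: a major seventh chord on Ab.
In Eb major, Ab is the subdominant; the diatonic major seventh chord there is IV7.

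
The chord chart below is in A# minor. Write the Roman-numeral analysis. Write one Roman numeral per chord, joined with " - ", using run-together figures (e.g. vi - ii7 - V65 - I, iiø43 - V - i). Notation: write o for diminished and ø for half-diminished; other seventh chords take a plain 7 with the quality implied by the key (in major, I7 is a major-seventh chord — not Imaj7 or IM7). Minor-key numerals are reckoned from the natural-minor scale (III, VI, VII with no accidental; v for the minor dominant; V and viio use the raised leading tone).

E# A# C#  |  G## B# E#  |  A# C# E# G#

i64 - V6 - i7

E#-A#-C#: root A# is the tonic; minor triad there is i64.
G##-B#-E#: root E# is the dominant; major triad there is V6.
A#-C#-E#-G# has root A#, degree 1 in A# minor, so i7.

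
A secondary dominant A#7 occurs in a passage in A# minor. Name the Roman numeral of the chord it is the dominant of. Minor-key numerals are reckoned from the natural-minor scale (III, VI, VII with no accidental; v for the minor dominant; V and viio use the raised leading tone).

iv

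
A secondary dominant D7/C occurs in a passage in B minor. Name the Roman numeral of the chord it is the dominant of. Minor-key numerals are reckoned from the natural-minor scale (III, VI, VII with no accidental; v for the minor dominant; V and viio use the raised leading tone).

The chord is a dominant seventh chord on D.
A dominant resolves down a perfect fifth: D → G. In B minor, G is scale degree 6, i.e. VI.

VI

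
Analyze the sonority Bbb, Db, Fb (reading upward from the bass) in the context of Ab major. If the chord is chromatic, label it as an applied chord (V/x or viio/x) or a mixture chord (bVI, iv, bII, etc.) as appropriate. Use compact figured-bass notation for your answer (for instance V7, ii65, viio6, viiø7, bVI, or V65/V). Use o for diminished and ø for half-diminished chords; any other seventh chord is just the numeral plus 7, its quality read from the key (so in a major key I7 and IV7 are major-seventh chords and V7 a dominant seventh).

The pitches Bbb-Db-Fb form a major triad rooted on Bbb.
Bbb is the lowered second degree of Ab major (diatonic 2 would be Bb). This is the Neapolitan chord — a major triad on the lowered second degree.

bII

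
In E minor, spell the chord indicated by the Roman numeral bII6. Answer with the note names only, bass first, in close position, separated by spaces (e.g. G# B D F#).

A C F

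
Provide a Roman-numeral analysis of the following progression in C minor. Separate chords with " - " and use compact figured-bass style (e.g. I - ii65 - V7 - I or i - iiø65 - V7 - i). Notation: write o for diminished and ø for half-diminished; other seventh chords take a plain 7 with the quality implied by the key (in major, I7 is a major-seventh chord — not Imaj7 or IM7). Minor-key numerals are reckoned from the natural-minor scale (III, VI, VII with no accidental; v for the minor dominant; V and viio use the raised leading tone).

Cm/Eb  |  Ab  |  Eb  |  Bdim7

Cm/Eb: root C is the tonic; minor triad there is i6.
Ab: root Ab is the submediant; major triad there is VI.
Eb: root Eb is the mediant; major triad there is III.
Bdim7: fully diminished seventh chord on B = scale degree 7 → viio7.

i6 - VI - III - viio7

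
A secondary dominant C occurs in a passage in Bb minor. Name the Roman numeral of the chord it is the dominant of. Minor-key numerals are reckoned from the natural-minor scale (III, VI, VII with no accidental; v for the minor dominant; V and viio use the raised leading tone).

V

The chord is a major triad on C.
A dominant resolves down a perfect fifth: C → F. In Bb minor, F is scale degree 5, i.e. V.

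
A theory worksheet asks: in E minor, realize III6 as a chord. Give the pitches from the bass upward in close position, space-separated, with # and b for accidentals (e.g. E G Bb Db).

B D G

In E minor, scale degree 3 is G, and the diatonic chord built there is a major triad.
That chord is spelled G-B-D.
With the 6 figure the chord is in first inversion; from the bass B upward in close position it reads B-D-G.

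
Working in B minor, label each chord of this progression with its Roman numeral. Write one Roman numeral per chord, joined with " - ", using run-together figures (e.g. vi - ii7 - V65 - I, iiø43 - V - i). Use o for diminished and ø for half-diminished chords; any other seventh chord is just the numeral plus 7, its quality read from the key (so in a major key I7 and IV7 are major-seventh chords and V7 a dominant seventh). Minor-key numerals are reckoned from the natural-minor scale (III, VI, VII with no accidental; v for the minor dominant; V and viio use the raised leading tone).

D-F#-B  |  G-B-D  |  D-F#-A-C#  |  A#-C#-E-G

i6 - VI - III7 - viio7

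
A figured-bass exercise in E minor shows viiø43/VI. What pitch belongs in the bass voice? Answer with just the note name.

F

The applied chord viiø43/VI is rooted on B: B-D-F-A.
The figure 43 means second inversion — the fifth is in the bass.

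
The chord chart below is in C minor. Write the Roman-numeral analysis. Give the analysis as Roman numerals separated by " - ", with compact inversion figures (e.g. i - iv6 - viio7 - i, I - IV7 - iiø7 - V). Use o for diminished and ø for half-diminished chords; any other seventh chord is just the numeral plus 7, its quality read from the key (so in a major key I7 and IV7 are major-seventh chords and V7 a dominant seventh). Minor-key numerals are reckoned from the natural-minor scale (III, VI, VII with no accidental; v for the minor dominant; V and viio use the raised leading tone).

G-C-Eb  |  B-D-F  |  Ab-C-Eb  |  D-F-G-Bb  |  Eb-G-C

G-C-Eb: minor triad on C = scale degree 1 → i64.
B-D-F: root B is the leading tone; diminished triad there is viio.
Ab-C-Eb: root Ab is the submediant; major triad there is VI.
D-F-G-Bb: root G is the dominant; minor seventh chord there is v43.
Eb-G-C: root C is the tonic; minor triad there is i6.

i64 - viio - VI - v43 - i6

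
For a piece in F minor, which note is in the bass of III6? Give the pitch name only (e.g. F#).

III in F minor has root Ab; the chord is Ab-C-Eb.
The figure 6 means first inversion — the third is in the bass.

C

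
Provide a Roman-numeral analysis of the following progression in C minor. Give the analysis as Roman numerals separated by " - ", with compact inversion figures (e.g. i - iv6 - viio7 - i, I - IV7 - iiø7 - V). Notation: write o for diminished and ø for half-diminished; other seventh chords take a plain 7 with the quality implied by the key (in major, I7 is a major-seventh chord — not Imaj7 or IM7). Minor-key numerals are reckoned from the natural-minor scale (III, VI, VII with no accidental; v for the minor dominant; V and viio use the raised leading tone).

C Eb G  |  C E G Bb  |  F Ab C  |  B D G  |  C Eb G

i - V7/iv - iv - V6 - i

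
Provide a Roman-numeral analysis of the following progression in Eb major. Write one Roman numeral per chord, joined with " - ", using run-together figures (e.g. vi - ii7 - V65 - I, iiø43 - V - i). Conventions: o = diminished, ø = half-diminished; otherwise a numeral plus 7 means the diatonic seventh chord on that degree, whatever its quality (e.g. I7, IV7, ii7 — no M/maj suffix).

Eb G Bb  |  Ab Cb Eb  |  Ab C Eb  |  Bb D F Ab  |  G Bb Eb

I - iv - IV - V7 - I6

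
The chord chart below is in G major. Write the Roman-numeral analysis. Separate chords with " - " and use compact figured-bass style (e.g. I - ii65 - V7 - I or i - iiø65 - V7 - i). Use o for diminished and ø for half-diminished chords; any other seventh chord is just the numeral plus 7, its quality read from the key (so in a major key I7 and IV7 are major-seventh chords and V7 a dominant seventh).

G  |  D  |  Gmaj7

I - V - I7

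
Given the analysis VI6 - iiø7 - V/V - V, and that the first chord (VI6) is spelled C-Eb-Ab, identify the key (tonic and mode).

The anchor chord is a major triad on Ab, labeled VI6.
Counting down 5 scale steps from Ab places the tonic on C; a major triad on degree 6 is diatonic only in minor.

C minor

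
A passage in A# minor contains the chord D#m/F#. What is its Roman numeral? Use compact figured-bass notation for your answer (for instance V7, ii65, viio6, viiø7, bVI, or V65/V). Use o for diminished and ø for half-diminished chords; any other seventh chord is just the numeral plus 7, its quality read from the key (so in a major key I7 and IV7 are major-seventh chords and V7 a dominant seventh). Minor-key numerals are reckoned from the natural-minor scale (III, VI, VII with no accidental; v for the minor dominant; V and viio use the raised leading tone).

The pitches D#-F#-A# form a minor triad rooted on D#.
D# is scale degree 4 in A# minor, and a minor triad on that degree is written iv.
With F# in the bass the chord is in first inversion, so the figured bass is 6.

iv6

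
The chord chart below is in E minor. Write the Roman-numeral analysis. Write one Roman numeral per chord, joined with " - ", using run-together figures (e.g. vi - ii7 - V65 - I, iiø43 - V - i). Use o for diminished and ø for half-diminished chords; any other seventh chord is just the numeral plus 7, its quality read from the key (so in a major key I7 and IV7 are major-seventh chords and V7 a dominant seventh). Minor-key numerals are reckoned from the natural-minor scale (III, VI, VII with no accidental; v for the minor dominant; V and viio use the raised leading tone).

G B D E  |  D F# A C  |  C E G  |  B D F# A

G-B-D-E has root E, degree 1 in E minor, so i65.
D-F#-A-C has root D, degree 7 in E minor, so VII7.
C-E-G: root C is the submediant; major triad there is VI.
B-D-F#-A: minor seventh chord on B = scale degree 5 → v7.

i65 - VII7 - VI - v7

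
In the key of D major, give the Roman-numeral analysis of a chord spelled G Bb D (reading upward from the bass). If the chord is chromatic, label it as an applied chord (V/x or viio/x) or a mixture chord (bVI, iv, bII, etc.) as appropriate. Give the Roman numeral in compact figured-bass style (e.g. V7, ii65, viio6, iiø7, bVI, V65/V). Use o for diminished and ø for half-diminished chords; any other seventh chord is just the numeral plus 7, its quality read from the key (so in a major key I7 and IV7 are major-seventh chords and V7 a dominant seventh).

iv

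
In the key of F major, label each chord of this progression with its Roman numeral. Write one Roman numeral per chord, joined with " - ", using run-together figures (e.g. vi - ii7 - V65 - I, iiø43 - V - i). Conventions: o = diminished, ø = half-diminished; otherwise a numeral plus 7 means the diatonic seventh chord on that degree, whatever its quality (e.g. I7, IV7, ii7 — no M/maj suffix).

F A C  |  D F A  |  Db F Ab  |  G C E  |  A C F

I - vi - bVI - V64 - I6

F-A-C has root F, degree 1 in F major, so I.
D-F-A: minor triad on D = scale degree 6 → vi.
Db-F-Ab: Db with this quality isn't in the key; it's bVI, borrowed from the parallel minor.
G-C-E has root C, degree 5 in F major, so V64.
A-C-F has root F, degree 1 in F major, so I6.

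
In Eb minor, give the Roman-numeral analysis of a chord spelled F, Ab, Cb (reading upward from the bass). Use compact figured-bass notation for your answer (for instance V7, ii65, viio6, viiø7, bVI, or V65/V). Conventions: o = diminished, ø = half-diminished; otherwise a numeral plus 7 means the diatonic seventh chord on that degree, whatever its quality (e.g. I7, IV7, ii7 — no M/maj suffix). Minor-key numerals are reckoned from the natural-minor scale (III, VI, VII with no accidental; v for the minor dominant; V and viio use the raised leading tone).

iio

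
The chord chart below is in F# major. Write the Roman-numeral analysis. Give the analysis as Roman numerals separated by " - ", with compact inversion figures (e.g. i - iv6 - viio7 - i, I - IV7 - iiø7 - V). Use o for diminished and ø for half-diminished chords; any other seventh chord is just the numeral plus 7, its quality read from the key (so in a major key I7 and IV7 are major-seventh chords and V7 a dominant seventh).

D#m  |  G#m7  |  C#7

D#m: root D# is the submediant; minor triad there is vi.
G#m7: root G# is the supertonic; minor seventh chord there is ii7.
C#7 has root C#, degree 5 in F# major, so V7.

vi - ii7 - V7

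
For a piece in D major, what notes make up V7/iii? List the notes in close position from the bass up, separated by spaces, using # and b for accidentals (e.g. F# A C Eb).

C# E# G# B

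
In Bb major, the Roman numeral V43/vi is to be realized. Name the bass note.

A

The applied chord V43/vi is rooted on D: D-F#-A-C.
The figure 43 means second inversion — the fifth is in the bass.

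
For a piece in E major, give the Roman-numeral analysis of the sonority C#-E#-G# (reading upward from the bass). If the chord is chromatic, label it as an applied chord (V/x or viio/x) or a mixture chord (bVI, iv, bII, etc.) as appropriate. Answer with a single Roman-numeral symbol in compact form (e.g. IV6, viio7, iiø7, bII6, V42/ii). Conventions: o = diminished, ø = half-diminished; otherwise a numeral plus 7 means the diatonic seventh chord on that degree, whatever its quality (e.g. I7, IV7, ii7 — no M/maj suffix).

The pitches C#-E#-G# form a major triad rooted on C#.
C# is not a diatonic chord root with this quality in E major, but it lies a perfect fifth above F# (ii), so the chord functions as an applied dominant of ii.

V/ii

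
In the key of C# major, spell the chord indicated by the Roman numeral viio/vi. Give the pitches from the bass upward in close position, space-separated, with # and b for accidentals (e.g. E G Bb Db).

G## B# D#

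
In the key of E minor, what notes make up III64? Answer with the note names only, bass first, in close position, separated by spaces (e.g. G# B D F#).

The numeral's case and figure indicate a major triad. In E minor its root, the mediant, is G.
That chord is spelled G-B-D.
With the 64 figure the chord is in second inversion; from the bass D upward in close position it reads D-G-B.

D G B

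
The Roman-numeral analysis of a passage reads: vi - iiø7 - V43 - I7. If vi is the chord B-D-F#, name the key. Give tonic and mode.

The anchor chord is a minor triad on B, labeled vi.
If B is scale degree 6 and the mode makes that degree carry a minor triad, the tonic is D and the mode is major.

D major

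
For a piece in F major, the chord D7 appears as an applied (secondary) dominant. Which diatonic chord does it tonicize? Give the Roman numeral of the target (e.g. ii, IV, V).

The chord is a dominant seventh chord on D.
A dominant resolves down a perfect fifth: D → G. In F major, G is scale degree 2, i.e. ii.

ii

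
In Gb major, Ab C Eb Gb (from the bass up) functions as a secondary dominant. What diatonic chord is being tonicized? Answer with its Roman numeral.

The chord is a dominant seventh chord on Ab.
A dominant resolves down a perfect fifth: Ab → Db. In Gb major, Db is scale degree 5, i.e. V.

V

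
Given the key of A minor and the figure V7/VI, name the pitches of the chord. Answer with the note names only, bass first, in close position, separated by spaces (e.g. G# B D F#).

The slash means an applied dominant: we want the dominant of VI. In A minor, VI is F major, and its dominant is built on C.
Building a dominant seventh chord on C gives C-E-G-Bb.

C E G Bb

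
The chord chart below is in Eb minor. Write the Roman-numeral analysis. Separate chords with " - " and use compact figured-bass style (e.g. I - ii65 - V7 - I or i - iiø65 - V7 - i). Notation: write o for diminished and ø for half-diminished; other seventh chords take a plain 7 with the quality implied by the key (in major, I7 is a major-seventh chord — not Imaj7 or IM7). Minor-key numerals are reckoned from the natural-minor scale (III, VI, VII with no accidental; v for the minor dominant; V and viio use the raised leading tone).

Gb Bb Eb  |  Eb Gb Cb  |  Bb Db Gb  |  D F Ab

i6 - VI6 - III6 - viio

Gb-Bb-Eb has root Eb, degree 1 in Eb minor, so i6.
Eb-Gb-Cb: major triad on Cb = scale degree 6 → VI6.
Bb-Db-Gb has root Gb, degree 3 in Eb minor, so III6.
D-F-Ab has root D, degree 7 in Eb minor, so viio.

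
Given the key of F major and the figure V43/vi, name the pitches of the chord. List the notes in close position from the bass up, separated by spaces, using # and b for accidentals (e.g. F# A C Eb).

E G A C#

The slash means an applied dominant: we want the dominant of vi. In F major, vi is D minor, and its dominant is built on A.
Building a dominant seventh chord on A gives A-C#-E-G.
The figured bass 43 indicates second inversion, placing the fifth (E) in the bass: E-G-A-C#.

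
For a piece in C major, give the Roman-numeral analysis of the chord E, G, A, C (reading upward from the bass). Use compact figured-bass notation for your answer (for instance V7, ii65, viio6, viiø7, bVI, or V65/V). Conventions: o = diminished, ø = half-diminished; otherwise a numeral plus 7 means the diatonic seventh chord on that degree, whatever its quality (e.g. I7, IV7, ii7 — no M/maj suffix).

The pitches A-C-E-G form a minor seventh chord rooted on A.
In C major, A is the submediant; the diatonic minor seventh chord there is vi7.
With E in the bass the chord is in second inversion, so the figured bass is 43.

vi43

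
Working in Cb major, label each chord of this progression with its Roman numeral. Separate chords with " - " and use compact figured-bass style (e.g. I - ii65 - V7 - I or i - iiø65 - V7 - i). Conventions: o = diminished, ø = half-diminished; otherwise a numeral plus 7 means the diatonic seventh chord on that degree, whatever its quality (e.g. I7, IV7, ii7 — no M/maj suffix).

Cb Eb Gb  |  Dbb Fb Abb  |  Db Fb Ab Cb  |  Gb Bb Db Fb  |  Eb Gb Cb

I - bII - ii7 - V7 - I6

Cb-Eb-Gb: root Cb is the tonic; major triad there is I.
Dbb-Fb-Abb: major triad on Dbb — chromatic; Dbb is the lowered second degree, so this is the Neapolitan chord, bII.
Db-Fb-Ab-Cb: root Db is the supertonic; minor seventh chord there is ii7.
Gb-Bb-Db-Fb has root Gb, degree 5 in Cb major, so V7.
Eb-Gb-Cb has root Cb, degree 1 in Cb major, so I6.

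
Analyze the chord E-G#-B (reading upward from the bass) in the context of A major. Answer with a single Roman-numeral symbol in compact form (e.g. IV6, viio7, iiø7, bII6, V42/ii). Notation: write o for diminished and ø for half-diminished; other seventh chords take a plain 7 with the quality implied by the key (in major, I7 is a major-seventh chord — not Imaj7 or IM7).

V

Stacked in thirds the chord is E-G#-B: a major triad on E.
E is scale degree 5 in A major, and a major triad on that degree is written V.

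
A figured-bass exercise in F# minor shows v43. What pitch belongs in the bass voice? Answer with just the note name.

G#

v in F# minor has root C#; the chord is C#-E-G#-B.
The figure 43 means second inversion — the fifth is in the bass.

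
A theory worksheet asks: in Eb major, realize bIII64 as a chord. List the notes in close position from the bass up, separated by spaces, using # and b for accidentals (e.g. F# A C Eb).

bIII64 is a major triad on the lowered third degree, borrowed from the parallel minor. In Eb major that root is Gb.
So the chord is Gb-Bb-Db, a major triad.
With the 64 figure the chord is in second inversion; from the bass Db upward in close position it reads Db-Gb-Bb.

Db Gb Bb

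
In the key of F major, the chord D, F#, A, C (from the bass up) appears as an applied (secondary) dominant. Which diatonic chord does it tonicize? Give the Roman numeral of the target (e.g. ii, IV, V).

ii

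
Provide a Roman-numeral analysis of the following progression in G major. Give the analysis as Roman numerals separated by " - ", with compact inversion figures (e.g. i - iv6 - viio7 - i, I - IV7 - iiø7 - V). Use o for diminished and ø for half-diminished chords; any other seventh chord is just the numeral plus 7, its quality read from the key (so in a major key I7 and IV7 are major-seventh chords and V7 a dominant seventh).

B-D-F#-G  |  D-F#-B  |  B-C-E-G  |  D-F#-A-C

B-D-F#-G has root G, degree 1 in G major, so I65.
D-F#-B has root B, degree 3 in G major, so iii6.
B-C-E-G: root C is the subdominant; major seventh chord there is IV42.
D-F#-A-C: root D is the dominant; dominant seventh chord there is V7.

I65 - iii6 - IV42 - V7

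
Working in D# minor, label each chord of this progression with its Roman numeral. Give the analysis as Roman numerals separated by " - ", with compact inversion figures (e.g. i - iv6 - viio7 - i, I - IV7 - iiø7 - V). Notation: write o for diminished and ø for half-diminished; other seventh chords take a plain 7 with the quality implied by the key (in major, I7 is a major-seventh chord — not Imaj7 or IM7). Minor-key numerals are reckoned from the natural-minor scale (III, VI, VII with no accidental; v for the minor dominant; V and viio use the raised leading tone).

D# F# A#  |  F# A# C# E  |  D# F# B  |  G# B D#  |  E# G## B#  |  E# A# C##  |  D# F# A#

D#-F#-A# has root D#, degree 1 in D# minor, so i.
F#-A#-C#-E: a dominant seventh chord on F#, the applied dominant of VI → V7/VI.
D#-F#-B: major triad on B = scale degree 6 → VI6.
G#-B-D#: root G# is the subdominant; minor triad there is iv.
E#-G##-B#: a major triad on E#, the applied dominant of V → V/V.
E#-A#-C## has root A#, degree 5 in D# minor, so V64.
D#-F#-A# has root D#, degree 1 in D# minor, so i.

i - V7/VI - VI6 - iv - V/V - V64 - i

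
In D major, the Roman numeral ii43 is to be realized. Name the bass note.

B

ii in D major has root E; the chord is E-G-B-D.
The figure 43 means second inversion — the fifth is in the bass.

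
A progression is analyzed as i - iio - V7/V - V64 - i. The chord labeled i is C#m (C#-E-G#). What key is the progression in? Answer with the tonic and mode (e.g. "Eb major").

i is given as C#-E-G# — a minor triad with root C#.
If C# is scale degree 1 and the mode makes that degree carry a minor triad, the tonic is C# and the mode is minor.

C# minor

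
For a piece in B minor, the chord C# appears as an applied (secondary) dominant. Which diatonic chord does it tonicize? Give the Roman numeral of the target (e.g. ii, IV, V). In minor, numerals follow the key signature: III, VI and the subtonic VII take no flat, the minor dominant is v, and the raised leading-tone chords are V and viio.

V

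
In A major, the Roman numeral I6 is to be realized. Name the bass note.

C#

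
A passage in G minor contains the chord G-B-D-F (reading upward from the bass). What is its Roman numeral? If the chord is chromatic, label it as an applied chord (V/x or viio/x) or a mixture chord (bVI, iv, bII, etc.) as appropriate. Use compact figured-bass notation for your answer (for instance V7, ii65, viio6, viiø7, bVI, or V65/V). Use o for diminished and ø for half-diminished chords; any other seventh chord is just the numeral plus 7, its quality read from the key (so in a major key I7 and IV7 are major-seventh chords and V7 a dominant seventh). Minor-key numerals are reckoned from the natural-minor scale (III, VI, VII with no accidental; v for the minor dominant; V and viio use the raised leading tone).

V7/iv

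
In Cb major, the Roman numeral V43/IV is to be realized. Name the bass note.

Gb

The applied chord V43/IV is rooted on Cb: Cb-Eb-Gb-Bbb.
The figure 43 means second inversion — the fifth is in the bass.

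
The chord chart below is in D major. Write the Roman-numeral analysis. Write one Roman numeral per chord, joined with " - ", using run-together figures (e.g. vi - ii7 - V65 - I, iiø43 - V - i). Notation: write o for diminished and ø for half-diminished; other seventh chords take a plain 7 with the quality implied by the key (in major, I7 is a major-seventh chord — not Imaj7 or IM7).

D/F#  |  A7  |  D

I6 - V7 - I

D/F#: major triad on D = scale degree 1 → I6.
A7 has root A, degree 5 in D major, so V7.
D has root D, degree 1 in D major, so I.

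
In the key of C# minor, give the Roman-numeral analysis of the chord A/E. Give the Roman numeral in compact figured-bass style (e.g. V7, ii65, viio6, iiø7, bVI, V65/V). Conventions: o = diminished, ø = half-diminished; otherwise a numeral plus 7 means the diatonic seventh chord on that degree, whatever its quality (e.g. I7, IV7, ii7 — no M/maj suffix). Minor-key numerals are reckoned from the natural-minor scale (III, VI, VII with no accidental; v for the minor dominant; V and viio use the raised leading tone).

VI64

The pitches A-C#-E form a major triad rooted on A.
In C# minor, A is the submediant; the diatonic major triad there is VI.
With E in the bass the chord is in second inversion, so the figured bass is 64.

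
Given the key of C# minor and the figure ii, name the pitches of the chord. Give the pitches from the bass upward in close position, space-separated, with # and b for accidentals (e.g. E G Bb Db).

ii is the minor supertonic, borrowed from the parallel major (the Dorian ii). In C# minor that root is D#.
So the chord is D#-F#-A#, a minor triad.

D# F# A#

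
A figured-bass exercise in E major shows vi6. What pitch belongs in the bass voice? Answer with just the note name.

E

vi in E major has root C#; the chord is C#-E-G#.
The figure 6 means first inversion — the third is in the bass.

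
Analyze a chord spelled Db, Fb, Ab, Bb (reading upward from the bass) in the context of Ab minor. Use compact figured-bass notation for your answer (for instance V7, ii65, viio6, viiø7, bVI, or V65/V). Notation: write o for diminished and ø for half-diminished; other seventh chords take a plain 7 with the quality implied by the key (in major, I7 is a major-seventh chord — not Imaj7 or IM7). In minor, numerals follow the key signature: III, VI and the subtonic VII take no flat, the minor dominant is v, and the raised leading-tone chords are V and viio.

iiø65

Stacked in thirds the chord is Bb-Db-Fb-Ab: a half-diminished seventh chord on Bb.
In Ab minor, Bb is the supertonic; the diatonic half-diminished seventh chord there is iiø7.
With Db in the bass the chord is in first inversion, so the figured bass is 65.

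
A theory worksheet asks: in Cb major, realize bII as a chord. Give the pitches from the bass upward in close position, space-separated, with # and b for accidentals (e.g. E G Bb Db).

Dbb Fb Abb

bII is the Neapolitan chord — a major triad on the lowered second degree. In Cb major that root is Dbb.
So the chord is Dbb-Fb-Abb, a major triad.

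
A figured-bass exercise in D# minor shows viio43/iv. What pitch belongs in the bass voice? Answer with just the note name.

C#

The applied chord viio43/iv is rooted on F##: F##-A#-C#-E.
The figure 43 means second inversion — the fifth is in the bass.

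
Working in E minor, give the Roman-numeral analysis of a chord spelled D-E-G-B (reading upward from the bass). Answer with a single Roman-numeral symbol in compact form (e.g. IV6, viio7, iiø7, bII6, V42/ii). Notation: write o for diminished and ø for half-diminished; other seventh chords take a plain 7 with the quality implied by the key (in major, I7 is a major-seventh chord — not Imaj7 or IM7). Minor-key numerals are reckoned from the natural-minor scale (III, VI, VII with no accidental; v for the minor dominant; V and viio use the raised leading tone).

Stacked in thirds the chord is E-G-B-D: a minor seventh chord on E.
In E minor, E is the tonic; the diatonic minor seventh chord there is i7.
With D in the bass the chord is in third inversion, so the figured bass is 42.

i42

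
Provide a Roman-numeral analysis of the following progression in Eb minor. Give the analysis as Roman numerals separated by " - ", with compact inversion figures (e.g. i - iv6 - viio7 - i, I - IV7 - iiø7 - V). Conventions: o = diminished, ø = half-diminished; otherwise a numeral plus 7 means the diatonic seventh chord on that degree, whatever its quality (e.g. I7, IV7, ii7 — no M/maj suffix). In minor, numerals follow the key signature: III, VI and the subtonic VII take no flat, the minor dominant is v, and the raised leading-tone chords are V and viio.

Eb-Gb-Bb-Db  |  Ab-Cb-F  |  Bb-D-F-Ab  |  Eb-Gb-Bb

i7 - iio6 - V7 - i

Eb-Gb-Bb-Db: minor seventh chord on Eb = scale degree 1 → i7.
Ab-Cb-F: root F is the supertonic; diminished triad there is iio6.
Bb-D-F-Ab has root Bb, degree 5 in Eb minor, so V7.
Eb-Gb-Bb has root Eb, degree 1 in Eb minor, so i.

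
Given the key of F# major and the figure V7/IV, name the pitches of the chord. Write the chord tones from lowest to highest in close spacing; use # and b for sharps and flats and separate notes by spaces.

F# A# C# E

The slash means an applied dominant: we want the dominant of IV. In F# major, IV is B major, and its dominant is built on F#.
Building a dominant seventh chord on F# gives F#-A#-C#-E.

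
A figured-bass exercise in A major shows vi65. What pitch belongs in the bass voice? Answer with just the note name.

A

vi in A major has root F#; the chord is F#-A-C#-E.
The figure 65 means first inversion — the third is in the bass.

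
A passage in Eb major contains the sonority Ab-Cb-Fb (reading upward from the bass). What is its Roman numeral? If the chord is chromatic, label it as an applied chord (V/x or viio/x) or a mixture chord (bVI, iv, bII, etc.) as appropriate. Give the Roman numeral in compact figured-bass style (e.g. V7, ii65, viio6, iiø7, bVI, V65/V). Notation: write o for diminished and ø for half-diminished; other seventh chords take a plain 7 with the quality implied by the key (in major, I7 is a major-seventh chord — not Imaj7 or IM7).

The pitches Fb-Ab-Cb form a major triad rooted on Fb.
Fb is the lowered second degree of Eb major (diatonic 2 would be F). This is the Neapolitan sixth — a major triad on the lowered second degree, here in its customary first inversion.
With Ab in the bass the chord is in first inversion, so the figured bass is 6.

bII6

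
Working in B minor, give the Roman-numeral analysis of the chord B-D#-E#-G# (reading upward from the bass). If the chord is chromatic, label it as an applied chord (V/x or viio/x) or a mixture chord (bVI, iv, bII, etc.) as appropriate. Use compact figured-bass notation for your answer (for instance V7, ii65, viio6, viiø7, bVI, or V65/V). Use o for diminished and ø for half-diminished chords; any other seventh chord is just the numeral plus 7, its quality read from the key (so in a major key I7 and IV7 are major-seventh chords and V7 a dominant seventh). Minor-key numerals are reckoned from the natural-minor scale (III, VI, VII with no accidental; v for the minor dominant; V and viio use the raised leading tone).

Stacked in thirds the chord is E#-G#-B-D#: a half-diminished seventh chord on E#.
E# sits a half step below F# (V in B minor); a diminished chord there is the applied leading-tone chord of V.
With B in the bass the chord is in second inversion, so the figured bass is 43.

viiø43/V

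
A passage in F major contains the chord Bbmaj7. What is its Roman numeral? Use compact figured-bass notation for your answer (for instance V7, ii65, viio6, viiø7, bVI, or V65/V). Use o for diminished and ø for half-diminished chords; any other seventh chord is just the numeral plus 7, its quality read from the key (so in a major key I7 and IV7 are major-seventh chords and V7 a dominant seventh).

Stacked in thirds the chord is Bb-D-F-A: a major seventh chord on Bb.
In F major, Bb is the subdominant; the diatonic major seventh chord there is IV7.

IV7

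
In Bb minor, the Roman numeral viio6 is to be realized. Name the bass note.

C

viio in Bb minor has root A; the chord is A-C-Eb.
The figure 6 means first inversion — the third is in the bass.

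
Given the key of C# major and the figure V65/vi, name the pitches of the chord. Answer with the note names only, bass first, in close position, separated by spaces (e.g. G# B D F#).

G## B# D# E#

The slash means an applied dominant: we want the dominant of vi. In C# major, vi is A# minor, and its dominant is built on E#.
Building a dominant seventh chord on E# gives E#-G##-B#-D#.
The figured bass 65 indicates first inversion, placing the third (G##) in the bass: G##-B#-D#-E#.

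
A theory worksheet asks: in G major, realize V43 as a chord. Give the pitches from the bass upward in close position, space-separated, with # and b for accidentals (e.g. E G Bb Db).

In G major, scale degree 5 is D, and the diatonic chord built there is a dominant seventh chord.
Stacking thirds from D gives D-F#-A-C.
The figured bass 43 indicates second inversion, placing the fifth (A) in the bass: A-C-D-F#.

A C D F#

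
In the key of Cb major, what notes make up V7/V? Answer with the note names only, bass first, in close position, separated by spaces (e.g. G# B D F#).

The slash means an applied dominant: we want the dominant of V. In Cb major, V is Gb major, and its dominant is built on Db.
Building a dominant seventh chord on Db gives Db-F-Ab-Cb.

Db F Ab Cb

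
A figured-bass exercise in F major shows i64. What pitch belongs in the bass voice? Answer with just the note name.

C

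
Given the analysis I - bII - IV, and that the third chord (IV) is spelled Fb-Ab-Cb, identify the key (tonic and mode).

The chord Fb is a major triad rooted on Fb; its label is IV.
IV on Fb implies Fb is the subdominant; that puts the tonic at Cb, and the uppercase numeral fits major mode.

Cb major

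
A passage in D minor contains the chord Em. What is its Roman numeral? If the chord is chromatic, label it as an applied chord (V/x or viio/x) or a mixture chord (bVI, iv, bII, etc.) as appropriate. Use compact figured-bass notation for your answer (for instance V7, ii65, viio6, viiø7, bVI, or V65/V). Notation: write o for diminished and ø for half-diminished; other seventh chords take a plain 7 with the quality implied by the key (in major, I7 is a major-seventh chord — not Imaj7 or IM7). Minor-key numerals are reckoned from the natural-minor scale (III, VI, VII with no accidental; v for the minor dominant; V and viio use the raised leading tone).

ii

Stacked in thirds the chord is E-G-B: a minor triad on E.
E is the second degree of D minor. This is the minor supertonic, borrowed from the parallel major (the Dorian ii).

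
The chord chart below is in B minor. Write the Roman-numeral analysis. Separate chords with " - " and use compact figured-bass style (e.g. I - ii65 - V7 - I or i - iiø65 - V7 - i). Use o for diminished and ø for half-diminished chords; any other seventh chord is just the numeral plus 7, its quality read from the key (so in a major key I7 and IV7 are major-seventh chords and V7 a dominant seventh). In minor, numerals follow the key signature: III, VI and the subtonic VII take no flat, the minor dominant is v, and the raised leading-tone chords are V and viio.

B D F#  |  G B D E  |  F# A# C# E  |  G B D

i - iv65 - V7 - VI

B-D-F#: minor triad on B = scale degree 1 → i.
G-B-D-E: root E is the subdominant; minor seventh chord there is iv65.
F#-A#-C#-E: root F# is the dominant; dominant seventh chord there is V7.
G-B-D: root G is the submediant; major triad there is VI.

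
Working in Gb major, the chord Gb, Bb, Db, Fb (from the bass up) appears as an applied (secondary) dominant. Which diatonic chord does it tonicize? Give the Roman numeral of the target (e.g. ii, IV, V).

IV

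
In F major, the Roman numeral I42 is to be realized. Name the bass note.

I in F major has root F; the chord is F-A-C-E.
The figure 42 means third inversion — the seventh is in the bass.

E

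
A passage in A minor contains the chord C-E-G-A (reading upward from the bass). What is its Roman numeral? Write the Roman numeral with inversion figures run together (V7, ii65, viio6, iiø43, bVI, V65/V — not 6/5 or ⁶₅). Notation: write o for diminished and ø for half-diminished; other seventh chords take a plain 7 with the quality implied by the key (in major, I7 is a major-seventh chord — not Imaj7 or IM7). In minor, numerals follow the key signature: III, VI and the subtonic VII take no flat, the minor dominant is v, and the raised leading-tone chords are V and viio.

Stacked in thirds the chord is A-C-E-G: a minor seventh chord on A.
A is scale degree 1 in A minor, and a minor seventh chord on that degree is written i7.
With C in the bass the chord is in first inversion, so the figured bass is 65.

i65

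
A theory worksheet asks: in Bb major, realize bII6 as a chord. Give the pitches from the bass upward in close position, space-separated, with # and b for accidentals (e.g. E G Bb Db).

Eb Gb Cb

bII6 is the Neapolitan sixth — a major triad on the lowered second degree, here in its customary first inversion. In Bb major that root is Cb.
So the chord is Cb-Eb-Gb.
The figured bass 6 indicates first inversion, placing the third (Eb) in the bass: Eb-Gb-Cb.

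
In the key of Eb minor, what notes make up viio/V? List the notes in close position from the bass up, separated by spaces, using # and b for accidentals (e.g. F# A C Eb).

A C Eb

The slash marks an applied leading-tone chord: viio of V. In Eb minor, V is Bb, so the leading tone to it is A, a half step below.
Building a diminished triad on A gives A-C-Eb.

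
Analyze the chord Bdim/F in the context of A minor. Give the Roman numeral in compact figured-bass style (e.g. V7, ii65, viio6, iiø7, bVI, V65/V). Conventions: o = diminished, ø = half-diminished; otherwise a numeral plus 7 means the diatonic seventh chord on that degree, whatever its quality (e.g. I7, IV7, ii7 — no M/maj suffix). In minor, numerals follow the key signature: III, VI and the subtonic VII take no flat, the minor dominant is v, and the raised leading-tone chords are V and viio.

iio64

Stacked in thirds the chord is B-D-F: a diminished triad on B.
In A minor, B is the supertonic; the diatonic diminished triad there is iio.
With F in the bass the chord is in second inversion, so the figured bass is 64.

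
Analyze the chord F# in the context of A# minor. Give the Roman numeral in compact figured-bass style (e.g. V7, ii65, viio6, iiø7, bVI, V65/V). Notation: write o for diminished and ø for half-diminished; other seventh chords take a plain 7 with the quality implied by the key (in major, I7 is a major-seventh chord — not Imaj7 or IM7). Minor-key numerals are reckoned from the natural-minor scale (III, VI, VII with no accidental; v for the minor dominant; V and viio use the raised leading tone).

The pitches F#-A#-C# form a major triad rooted on F#.
F# is scale degree 6 in A# minor, and a major triad on that degree is written VI.

VI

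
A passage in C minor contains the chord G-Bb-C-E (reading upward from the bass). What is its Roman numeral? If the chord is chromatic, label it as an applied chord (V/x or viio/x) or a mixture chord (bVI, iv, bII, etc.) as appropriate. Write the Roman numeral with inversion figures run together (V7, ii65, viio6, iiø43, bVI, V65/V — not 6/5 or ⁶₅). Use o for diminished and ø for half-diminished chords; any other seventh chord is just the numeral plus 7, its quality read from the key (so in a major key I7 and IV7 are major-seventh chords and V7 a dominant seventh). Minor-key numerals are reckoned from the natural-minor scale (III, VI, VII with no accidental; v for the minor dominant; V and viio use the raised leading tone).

V43/iv

The pitches C-E-G-Bb form a dominant seventh chord rooted on C.
C is not a diatonic chord root with this quality in C minor, but it lies a perfect fifth above F (iv), so the chord functions as an applied dominant of iv.
With G in the bass the chord is in second inversion, so the figured bass is 43.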